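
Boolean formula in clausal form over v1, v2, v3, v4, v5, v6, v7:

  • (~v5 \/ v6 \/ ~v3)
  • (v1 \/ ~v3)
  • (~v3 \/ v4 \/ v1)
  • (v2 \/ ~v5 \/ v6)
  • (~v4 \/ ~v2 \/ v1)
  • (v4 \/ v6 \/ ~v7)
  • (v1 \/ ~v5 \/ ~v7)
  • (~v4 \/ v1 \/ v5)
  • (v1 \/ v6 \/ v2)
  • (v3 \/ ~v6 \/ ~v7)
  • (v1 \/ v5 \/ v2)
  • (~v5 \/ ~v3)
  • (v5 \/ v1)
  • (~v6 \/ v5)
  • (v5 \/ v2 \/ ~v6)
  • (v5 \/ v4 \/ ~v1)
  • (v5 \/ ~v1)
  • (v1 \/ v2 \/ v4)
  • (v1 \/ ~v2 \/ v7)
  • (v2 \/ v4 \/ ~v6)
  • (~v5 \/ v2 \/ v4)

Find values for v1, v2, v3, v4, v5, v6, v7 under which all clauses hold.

v1=F, v2=F, v3=F, v4=T, v5=T, v6=T, v7=F

Set v1 = False and propagate.
  then v3 is forced to False.
  then v5 is forced to True.
  then v7 is forced to False.
  then v2 is forced to False.
  then v6 is forced to True.
  then v4 is forced to True.
Every clause has at least one true literal under this assignment.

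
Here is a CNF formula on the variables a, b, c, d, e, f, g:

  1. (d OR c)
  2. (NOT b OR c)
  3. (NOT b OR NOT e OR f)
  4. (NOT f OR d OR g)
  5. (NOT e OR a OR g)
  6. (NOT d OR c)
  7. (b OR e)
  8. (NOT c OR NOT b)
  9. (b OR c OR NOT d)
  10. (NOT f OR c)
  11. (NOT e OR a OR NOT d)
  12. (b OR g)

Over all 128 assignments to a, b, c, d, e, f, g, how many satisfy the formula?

The models are:
  a=0 b=0 c=1 d=0 e=1 f=0 g=1
  a=0 b=0 c=1 d=0 e=1 f=1 g=1
  a=1 b=0 c=1 d=0 e=1 f=0 g=1
  a=1 b=0 c=1 d=0 e=1 f=1 g=1
  a=1 b=0 c=1 d=1 e=1 f=0 g=1
  a=1 b=0 c=1 d=1 e=1 f=1 g=1
Count: 6.

6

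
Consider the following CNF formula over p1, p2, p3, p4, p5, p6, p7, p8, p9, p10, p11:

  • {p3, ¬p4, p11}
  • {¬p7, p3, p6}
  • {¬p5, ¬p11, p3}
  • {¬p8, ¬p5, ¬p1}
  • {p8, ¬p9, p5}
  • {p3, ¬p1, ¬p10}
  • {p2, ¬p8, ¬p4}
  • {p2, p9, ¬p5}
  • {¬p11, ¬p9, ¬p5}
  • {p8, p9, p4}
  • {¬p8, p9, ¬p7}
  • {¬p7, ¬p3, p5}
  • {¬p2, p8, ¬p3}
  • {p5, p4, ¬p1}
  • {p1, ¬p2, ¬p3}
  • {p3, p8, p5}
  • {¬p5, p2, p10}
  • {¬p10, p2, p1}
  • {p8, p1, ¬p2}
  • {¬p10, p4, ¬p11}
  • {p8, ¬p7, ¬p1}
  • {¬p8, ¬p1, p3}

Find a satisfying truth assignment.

p1=0  p2=1  p3=0  p4=0  p5=1  p6=1  p7=0  p8=1  p9=1  p10=1  p11=0

Pure literal: p6 appears only positively; assign p6 = True.
p7 occurs only negated in the remaining clauses — set p7 = False.
Set p1 = False and propagate.
Set p2 = True and propagate.
  then p3 is forced to False.
  then p8 is forced to True.
Branch on p4: take p4 = False.
For the remaining variables, p5 = True, p9 = True, p10 = True, p11 = False works.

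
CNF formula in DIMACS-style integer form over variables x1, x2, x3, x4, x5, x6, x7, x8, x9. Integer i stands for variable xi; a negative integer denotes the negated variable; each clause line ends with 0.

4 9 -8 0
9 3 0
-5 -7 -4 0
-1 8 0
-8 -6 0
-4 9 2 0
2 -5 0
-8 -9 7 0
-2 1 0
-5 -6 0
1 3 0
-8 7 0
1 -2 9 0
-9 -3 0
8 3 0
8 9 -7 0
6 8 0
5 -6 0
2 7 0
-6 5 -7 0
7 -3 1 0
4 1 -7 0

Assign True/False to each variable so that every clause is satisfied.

x1=True  x2=True  x3=False  x4=False  x5=True  x6=False  x7=True  x8=True  x9=True

Set x1 = True and propagate.
  then x8 is forced to True.
  then x6 is forced to False.
  then x7 is forced to True.
For the remaining variables, x2 = True, x3 = False, x4 = False, x5 = True, x9 = True works.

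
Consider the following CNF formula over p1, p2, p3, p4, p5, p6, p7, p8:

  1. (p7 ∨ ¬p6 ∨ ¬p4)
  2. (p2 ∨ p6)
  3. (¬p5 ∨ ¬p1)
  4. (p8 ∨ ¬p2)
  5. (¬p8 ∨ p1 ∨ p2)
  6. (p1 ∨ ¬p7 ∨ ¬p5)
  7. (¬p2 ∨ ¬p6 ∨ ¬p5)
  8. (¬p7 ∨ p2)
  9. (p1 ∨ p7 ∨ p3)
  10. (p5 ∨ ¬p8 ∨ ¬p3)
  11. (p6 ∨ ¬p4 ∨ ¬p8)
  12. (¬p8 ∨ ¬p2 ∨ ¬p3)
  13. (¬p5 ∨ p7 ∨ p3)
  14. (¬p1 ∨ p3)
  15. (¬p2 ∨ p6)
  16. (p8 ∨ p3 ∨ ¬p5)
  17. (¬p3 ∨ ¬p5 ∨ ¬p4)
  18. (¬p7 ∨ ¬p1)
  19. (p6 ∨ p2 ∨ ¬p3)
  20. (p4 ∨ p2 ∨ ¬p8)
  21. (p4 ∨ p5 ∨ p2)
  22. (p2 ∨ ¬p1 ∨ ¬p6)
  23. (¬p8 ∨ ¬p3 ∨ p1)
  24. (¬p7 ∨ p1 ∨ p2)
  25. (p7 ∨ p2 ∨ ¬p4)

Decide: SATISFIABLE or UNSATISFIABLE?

SATISFIABLE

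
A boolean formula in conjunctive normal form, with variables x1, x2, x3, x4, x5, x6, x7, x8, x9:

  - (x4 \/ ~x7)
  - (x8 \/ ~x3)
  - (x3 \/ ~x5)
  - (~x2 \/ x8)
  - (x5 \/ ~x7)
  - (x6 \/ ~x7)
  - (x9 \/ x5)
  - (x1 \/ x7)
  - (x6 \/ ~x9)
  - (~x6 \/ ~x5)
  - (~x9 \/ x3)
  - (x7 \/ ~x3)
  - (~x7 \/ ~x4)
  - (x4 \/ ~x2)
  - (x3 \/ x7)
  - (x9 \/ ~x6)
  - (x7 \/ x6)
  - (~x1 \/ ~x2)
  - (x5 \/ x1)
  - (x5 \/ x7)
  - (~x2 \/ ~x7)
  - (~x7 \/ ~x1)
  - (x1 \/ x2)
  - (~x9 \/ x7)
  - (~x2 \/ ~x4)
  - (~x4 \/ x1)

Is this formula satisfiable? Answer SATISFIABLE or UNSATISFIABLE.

x7 = True:
  propagation gives x4=True; an empty clause results — contradiction.
x7 = False:
  propagation gives x1=True, x3=False; an empty clause results — contradiction.
Every branch closes, so no satisfying assignment exists.

UNSATISFIABLE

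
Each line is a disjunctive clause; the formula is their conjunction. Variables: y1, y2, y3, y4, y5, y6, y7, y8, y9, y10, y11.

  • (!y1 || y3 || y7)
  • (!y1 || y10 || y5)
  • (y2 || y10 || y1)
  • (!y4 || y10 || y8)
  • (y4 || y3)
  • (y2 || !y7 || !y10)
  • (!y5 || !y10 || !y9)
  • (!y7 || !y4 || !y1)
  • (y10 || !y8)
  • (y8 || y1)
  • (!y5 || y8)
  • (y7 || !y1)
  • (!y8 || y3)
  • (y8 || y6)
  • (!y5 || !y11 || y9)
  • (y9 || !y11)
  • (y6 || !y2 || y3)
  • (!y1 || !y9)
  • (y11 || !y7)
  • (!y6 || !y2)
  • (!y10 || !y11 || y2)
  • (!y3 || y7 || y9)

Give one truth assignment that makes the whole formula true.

y1 = F, y2 = T, y3 = T, y4 = F, y5 = F, y6 = F, y7 = F, y8 = T, y9 = T, y10 = T, y11 = T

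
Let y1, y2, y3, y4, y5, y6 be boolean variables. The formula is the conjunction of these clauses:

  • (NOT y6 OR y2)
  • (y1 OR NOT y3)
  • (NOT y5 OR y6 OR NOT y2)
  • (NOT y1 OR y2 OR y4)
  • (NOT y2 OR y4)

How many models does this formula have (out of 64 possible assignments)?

17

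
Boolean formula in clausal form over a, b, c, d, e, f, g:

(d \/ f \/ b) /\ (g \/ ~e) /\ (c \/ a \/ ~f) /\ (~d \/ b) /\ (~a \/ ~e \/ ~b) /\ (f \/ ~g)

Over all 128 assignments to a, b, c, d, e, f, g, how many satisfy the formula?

31

Split on b, then f.
  b=1, f=1: d free; 7 ways for (a,c,e,g) × 2^1 = 14.
  b=1, f=0: forces e=0; g=0; a, c, d free → 2^3 = 8.
  b=0, f=1: 9 of the 32 assignments to (a,c,d,e,g) work.
  b=0, f=0: a clause becomes empty — 0.
Total: 14 + 8 + 9 + 0 = 31.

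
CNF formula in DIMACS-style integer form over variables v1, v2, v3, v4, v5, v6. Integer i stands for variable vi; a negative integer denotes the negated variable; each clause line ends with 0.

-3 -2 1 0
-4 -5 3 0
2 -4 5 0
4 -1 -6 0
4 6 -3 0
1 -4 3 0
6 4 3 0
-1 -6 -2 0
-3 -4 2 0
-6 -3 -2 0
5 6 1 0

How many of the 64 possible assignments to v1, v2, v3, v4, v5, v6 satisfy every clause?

Case analysis on v3 and v4:
  v3=T, v4=T: remaining (v1,v2,v5,v6) ∈ {(T,T,F,F); (T,T,T,F)} — 2.
  v3=T, v4=F: remaining (v1,v2,v5,v6) ∈ {(F,F,F,T); (F,F,T,T)} — 2.
  v3=F, v4=T: remaining (v1,v2,v5,v6) ∈ {(T,T,F,F)} — 1.
  v3=F, v4=F: remaining (v1,v2,v5,v6) ∈ {(F,F,F,T); (F,F,T,T); (F,T,F,T); (F,T,T,T)} — 4.
Total: 2 + 2 + 1 + 4 = 9.

9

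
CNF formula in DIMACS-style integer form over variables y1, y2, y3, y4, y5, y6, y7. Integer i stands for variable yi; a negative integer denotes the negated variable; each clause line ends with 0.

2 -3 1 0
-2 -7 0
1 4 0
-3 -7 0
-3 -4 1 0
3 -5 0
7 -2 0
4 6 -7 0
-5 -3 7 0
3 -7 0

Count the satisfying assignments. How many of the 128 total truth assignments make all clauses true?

10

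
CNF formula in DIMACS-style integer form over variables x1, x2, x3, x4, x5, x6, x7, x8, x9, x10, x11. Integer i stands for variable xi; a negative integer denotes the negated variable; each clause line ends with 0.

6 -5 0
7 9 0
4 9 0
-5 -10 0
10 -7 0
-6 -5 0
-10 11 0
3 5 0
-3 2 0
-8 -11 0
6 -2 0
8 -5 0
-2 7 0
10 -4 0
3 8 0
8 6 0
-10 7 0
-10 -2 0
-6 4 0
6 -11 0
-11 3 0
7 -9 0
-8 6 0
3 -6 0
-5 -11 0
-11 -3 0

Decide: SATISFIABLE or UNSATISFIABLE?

x6 = True:
  propagation gives x5=False, x3=True, x2=True, x7=True; an empty clause results — contradiction.
x6 = False:
  propagation gives x5=False, x3=True, x2=True; an empty clause results — contradiction.
Every branch closes, so no satisfying assignment exists.

UNSATISFIABLE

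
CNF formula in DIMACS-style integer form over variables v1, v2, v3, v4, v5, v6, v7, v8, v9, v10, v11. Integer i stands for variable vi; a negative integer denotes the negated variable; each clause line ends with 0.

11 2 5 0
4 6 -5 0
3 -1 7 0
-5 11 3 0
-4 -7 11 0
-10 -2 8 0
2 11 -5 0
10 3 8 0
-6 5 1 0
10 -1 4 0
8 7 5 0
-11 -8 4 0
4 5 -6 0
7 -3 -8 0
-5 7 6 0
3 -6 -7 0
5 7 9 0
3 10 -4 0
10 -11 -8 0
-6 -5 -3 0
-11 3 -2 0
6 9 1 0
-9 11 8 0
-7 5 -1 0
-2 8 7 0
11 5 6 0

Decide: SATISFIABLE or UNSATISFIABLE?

Try v1 = False.
Try v2 = False.
Branch on v3: take v3 = False.
The remaining clauses are satisfied by v4 = True, v5 = True, v6 = True, v7 = False, v8 = False, v9 = True, v10 = True, v11 = True.
Every clause has at least one true literal under this assignment.
So v1=F, v2=F, v3=F, v4=T, v5=T, v6=T, v7=F, v8=F, v9=T, v10=T, v11=T is a satisfying assignment.

SATISFIABLE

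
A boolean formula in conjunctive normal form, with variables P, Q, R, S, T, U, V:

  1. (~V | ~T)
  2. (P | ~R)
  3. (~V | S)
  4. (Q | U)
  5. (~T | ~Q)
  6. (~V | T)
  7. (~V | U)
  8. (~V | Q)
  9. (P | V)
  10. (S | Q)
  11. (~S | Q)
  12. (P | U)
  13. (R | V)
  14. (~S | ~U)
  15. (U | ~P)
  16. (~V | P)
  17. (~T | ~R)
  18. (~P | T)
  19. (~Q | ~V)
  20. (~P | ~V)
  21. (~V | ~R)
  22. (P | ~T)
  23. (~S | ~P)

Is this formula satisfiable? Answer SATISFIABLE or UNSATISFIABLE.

V = True:
  propagation gives T=False; an empty clause results — contradiction.
V = False:
  propagation gives P=True, R=True, U=True, S=False; an empty clause results — contradiction.
Every branch closes, so no satisfying assignment exists.

UNSATISFIABLE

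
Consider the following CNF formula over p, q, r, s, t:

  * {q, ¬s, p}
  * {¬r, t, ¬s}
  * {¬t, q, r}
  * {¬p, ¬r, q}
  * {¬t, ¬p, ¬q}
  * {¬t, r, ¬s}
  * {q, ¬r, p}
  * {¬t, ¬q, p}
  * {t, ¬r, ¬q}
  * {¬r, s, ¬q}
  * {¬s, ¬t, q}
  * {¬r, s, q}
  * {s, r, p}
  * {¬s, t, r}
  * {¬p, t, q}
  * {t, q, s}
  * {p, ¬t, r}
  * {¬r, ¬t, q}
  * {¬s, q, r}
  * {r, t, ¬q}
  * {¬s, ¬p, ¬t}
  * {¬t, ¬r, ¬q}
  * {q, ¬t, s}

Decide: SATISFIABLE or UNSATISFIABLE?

UNSATISFIABLE

q = True:
  t = True:
    propagation gives p=False; an empty clause results — contradiction.
  t = False:
    propagation gives r=False; an empty clause results — contradiction.
q = False:
  r = True:
    propagation gives p=False; an empty clause results — contradiction.
  r = False:
    propagation gives t=False, s=False; an empty clause results — contradiction.
Every branch closes, so no satisfying assignment exists.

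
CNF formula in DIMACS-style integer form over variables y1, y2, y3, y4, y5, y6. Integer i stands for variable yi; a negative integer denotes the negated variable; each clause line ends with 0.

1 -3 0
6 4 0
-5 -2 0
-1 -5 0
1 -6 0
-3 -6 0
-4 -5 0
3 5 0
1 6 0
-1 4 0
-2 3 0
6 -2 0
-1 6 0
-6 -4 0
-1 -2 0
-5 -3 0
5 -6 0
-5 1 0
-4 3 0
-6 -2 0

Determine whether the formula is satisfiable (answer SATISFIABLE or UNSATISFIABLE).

UNSATISFIABLE

y6 = True:
  propagation gives y1=True, y5=False; an empty clause results — contradiction.
y6 = False:
  propagation gives y4=True, y5=False, y3=True, y1=True; an empty clause results — contradiction.
Every branch closes, so no satisfying assignment exists.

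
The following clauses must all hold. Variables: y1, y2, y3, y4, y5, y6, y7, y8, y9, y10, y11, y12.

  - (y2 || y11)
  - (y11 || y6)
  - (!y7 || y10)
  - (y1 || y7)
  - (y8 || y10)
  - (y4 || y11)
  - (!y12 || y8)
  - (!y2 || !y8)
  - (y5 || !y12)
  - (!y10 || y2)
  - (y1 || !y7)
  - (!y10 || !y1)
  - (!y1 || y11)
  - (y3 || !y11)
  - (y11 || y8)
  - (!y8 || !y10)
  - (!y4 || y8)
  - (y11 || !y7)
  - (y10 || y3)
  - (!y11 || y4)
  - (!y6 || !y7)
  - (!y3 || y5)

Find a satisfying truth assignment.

y1 = True  y2 = False  y3 = True  y4 = True  y5 = True  y6 = False  y7 = False  y8 = True  y9 = True  y10 = False  y11 = True  y12 = False

Pure literal: y5 appears only positively; assign y5 = True.
Pure literal: y12 appears only negated; assign y12 = False.
Try y1 = True.
  then y10 is forced to False.
  then y7 is forced to False.
  then y8 is forced to True.
  then y2 is forced to False.
  then y11 is forced to True.
  then y3 is forced to True.
  then y4 is forced to True.
y6, y9 are now unconstrained; take y6 = False, y9 = True.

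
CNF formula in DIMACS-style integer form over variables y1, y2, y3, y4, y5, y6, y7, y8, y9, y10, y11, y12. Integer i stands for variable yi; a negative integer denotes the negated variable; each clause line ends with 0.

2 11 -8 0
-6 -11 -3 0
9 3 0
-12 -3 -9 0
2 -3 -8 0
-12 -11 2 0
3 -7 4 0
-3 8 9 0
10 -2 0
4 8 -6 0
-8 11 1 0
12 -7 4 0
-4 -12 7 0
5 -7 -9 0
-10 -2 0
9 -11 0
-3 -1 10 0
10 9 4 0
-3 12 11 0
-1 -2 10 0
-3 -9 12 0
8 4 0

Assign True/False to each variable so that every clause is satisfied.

y1=True  y2=False  y3=False  y4=True  y5=True  y6=True  y7=True  y8=False  y9=True  y10=True  y11=True  y12=False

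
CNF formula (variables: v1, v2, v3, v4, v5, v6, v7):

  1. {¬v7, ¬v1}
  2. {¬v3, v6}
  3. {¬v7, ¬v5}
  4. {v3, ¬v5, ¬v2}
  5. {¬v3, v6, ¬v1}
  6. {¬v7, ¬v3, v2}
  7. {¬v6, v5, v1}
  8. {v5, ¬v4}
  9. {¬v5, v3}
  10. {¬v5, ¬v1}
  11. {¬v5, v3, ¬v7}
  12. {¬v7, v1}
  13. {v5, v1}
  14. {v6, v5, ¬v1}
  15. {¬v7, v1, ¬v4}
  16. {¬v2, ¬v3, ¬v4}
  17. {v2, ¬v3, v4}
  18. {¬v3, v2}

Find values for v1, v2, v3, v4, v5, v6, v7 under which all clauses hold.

v1=F  v2=T  v3=T  v4=F  v5=T  v6=T  v7=F

Pure literal: v7 appears only negated; assign v7 = False.
Branch on v1: take v1 = False.
  then v5 is forced to True.
  then v3 is forced to True.
  then v6 is forced to True.
  then v2 is forced to True.
  then v4 is forced to False.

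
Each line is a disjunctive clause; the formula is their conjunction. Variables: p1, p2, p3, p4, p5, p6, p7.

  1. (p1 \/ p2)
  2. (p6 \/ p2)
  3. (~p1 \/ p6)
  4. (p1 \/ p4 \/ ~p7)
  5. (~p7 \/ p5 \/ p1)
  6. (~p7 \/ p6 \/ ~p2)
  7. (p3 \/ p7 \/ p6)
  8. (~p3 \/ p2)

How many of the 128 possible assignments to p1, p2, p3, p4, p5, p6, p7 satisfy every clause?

38

Split on p1, then p2.
  p1=T, p2=T: forces p6=T; p3, p4, p5, p7 free → 2^4 = 16.
  p1=T, p2=F: forces p3=F; p6=T; p4, p5, p7 free → 2^3 = 8.
  p1=F, p2=T: 14 of the 32 assignments to (p3,p4,p5,p6,p7) work.
  p1=F, p2=F: a clause becomes empty — 0.
Total: 16 + 8 + 14 + 0 = 38.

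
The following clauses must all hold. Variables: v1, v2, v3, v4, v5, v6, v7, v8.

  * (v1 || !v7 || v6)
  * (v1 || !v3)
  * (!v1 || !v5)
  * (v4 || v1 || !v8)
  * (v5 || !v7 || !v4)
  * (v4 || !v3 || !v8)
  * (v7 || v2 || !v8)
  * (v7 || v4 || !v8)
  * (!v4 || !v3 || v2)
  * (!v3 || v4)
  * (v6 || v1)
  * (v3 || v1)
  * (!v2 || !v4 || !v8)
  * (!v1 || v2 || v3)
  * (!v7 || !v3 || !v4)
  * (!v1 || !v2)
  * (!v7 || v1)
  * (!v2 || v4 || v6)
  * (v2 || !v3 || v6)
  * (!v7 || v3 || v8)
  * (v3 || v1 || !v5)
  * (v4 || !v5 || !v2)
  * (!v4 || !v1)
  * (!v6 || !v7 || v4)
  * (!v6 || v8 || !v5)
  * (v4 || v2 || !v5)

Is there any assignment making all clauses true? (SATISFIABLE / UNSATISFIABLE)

UNSATISFIABLE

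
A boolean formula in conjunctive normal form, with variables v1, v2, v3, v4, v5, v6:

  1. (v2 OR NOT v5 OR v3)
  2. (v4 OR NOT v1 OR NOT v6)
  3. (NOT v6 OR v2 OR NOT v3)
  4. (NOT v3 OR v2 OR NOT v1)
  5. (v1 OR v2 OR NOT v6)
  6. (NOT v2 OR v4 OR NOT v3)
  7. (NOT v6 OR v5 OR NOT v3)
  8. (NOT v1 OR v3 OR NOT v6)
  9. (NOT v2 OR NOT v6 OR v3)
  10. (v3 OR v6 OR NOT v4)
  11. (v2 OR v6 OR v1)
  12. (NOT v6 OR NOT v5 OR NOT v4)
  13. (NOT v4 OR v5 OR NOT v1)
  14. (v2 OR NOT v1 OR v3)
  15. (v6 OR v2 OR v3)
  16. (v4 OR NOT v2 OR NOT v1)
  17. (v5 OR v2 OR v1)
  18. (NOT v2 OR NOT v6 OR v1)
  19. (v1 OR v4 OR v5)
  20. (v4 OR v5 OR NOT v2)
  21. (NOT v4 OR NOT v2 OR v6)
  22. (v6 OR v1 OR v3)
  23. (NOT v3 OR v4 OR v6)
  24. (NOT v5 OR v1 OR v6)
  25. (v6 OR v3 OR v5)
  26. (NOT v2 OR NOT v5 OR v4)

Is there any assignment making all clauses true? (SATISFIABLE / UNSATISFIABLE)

UNSATISFIABLE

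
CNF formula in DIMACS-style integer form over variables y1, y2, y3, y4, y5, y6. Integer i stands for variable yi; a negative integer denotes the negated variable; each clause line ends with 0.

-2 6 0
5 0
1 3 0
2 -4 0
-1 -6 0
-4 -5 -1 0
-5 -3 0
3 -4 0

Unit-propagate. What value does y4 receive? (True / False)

False

(y5) stands alone — y5 = True.
(!y5 || !y3) with y5 = True leaves only !y3, so y3 = False.
From (y3 || y1) and y3 = False: y1 = True.
(!y1 || !y6): since y1 = True, the clause reduces to (!y6). y6 = False.
(!y2 || y6): since y6 = False, the clause reduces to (!y2). y2 = False.
(!y4 || y2): since y2 = False, the clause reduces to (!y4). y4 = False.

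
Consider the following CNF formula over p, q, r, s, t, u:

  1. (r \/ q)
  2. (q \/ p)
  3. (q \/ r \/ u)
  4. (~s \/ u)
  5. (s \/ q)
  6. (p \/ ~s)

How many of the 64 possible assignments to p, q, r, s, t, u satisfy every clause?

22

Split on q, then s.
  q=1, s=1: remaining (p,r,t,u) ∈ {(1,0,0,1); (1,0,1,1); (1,1,0,1); (1,1,1,1)} — 4.
  q=1, s=0: p, r, t, u free → 2^4 = 16.
  q=0, s=1: remaining (p,r,t,u) ∈ {(1,1,0,1); (1,1,1,1)} — 2.
  q=0, s=0: a clause becomes empty — 0.
Total: 4 + 16 + 2 + 0 = 22.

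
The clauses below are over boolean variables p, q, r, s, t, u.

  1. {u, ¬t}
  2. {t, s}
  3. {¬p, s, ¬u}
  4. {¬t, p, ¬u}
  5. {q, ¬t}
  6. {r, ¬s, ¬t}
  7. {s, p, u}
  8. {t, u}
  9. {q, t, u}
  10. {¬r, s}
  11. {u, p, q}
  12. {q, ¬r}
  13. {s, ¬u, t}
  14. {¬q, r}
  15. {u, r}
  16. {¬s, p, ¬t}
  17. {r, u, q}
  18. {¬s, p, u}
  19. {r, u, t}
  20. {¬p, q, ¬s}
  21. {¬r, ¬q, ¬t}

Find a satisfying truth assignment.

p = False, q = False, r = False, s = True, t = False, u = True

Check each clause:
  1. {¬t, u} — ¬t is true.
  2. {s, t} — s is true.
  3. {¬p, s, ¬u} — s is true.
  4. {p, ¬u, ¬t} — ¬t is true.
  5. {q, ¬t} — ¬t is true.
  6. {¬t, ¬s, r} — ¬t is true.
  7. {p, s, u} — s is true.
  8. {t, u} — u is true.
  9. {t, u, q} — u is true.
  10. {s, ¬r} — s is true.
  11. {p, u, q} — u is true.
  12. {¬r, q} — ¬r is true.
  13. {t, s, ¬u} — s is true.
  14. {¬q, r} — ¬q is true.
  15. {r, u} — u is true.
  16. {p, ¬t, ¬s} — ¬t is true.
  17. {u, r, q} — u is true.
  18. {u, p, ¬s} — u is true.
  19. {u, t, r} — u is true.
  20. {q, ¬s, ¬p} — ¬p is true.
  21. {¬t, ¬q, ¬r} — ¬t is true.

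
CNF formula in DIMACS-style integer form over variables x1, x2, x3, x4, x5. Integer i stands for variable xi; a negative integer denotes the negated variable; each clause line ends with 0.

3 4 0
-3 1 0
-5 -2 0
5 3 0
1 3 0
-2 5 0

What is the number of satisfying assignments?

Satisfying assignments:
  x1=1 x2=0 x3=0 x4=1 x5=1
  x1=1 x2=0 x3=1 x4=0 x5=0
  x1=1 x2=0 x3=1 x4=0 x5=1
  x1=1 x2=0 x3=1 x4=1 x5=0
  x1=1 x2=0 x3=1 x4=1 x5=1
Count: 5.

5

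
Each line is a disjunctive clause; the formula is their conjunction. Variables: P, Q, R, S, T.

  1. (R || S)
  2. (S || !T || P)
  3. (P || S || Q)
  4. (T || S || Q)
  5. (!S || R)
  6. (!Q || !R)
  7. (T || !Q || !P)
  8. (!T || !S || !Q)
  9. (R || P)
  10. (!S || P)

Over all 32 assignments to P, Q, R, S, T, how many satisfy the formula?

The models are:
  P=T Q=F R=T S=F T=T
  P=T Q=F R=T S=T T=F
  P=T Q=F R=T S=T T=T
That's 3 in total.

3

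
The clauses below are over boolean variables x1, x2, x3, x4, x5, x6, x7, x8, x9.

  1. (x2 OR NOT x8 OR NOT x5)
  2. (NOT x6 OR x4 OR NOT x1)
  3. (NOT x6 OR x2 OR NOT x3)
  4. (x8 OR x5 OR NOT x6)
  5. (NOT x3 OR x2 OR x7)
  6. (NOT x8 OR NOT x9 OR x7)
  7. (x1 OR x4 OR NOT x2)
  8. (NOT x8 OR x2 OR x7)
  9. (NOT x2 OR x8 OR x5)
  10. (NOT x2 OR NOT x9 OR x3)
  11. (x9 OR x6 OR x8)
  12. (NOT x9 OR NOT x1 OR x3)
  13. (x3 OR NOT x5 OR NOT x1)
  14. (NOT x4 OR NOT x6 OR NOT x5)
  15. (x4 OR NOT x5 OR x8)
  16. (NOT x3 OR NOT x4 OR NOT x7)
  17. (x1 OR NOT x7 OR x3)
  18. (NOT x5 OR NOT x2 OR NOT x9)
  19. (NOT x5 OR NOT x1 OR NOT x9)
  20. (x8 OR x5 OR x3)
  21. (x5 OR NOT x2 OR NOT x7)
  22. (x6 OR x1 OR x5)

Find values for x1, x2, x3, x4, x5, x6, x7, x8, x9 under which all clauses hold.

Try x1 = False.
For the remaining variables, x2 = True, x3 = True, x4 = True, x5 = True, x6 = False, x7 = False, x8 = True, x9 = False works.
Every clause has at least one true literal under this assignment.

x1 = F, x2 = T, x3 = T, x4 = T, x5 = T, x6 = F, x7 = F, x8 = T, x9 = F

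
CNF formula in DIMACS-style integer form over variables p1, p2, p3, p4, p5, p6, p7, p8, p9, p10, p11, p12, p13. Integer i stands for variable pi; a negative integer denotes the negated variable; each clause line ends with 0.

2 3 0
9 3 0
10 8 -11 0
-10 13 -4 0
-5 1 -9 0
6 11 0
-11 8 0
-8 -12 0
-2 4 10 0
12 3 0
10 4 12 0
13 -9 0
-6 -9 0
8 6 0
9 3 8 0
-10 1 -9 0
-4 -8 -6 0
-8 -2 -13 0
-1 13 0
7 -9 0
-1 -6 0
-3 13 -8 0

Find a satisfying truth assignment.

p1=False, p2=False, p3=True, p4=True, p5=True, p6=True, p7=True, p8=False, p9=False, p10=True, p11=False, p12=False, p13=True

Check each clause:
  1. (p3 ∨ p2) — p3 is true.
  2. (p3 ∨ p9) — p3 is true.
  3. (p8 ∨ ¬p11 ∨ p10) — p10 is true.
  4. (¬p4 ∨ p13 ∨ ¬p10) — p13 is true.
  5. (p1 ∨ ¬p9 ∨ ¬p5) — ¬p9 is true.
  6. (p11 ∨ p6) — p6 is true.
  7. (p8 ∨ ¬p11) — ¬p11 is true.
  8. (¬p8 ∨ ¬p12) — ¬p8 is true.
  9. (p4 ∨ ¬p2 ∨ p10) — p10 is true.
  10. (p12 ∨ p3) — p3 is true.
  11. (p12 ∨ p4 ∨ p10) — p10 is true.
  12. (p13 ∨ ¬p9) — p13 is true.
  13. (¬p6 ∨ ¬p9) — ¬p9 is true.
  14. (p6 ∨ p8) — p6 is true.
  15. (p9 ∨ p3 ∨ p8) — p3 is true.
  16. (p1 ∨ ¬p10 ∨ ¬p9) — ¬p9 is true.
  17. (¬p4 ∨ ¬p6 ∨ ¬p8) — ¬p8 is true.
  18. (¬p13 ∨ ¬p2 ∨ ¬p8) — ¬p8 is true.
  19. (¬p1 ∨ p13) — p13 is true.
  20. (¬p9 ∨ p7) — p7 is true.
  21. (¬p1 ∨ ¬p6) — ¬p1 is true.
  22. (¬p8 ∨ p13 ∨ ¬p3) — ¬p8 is true.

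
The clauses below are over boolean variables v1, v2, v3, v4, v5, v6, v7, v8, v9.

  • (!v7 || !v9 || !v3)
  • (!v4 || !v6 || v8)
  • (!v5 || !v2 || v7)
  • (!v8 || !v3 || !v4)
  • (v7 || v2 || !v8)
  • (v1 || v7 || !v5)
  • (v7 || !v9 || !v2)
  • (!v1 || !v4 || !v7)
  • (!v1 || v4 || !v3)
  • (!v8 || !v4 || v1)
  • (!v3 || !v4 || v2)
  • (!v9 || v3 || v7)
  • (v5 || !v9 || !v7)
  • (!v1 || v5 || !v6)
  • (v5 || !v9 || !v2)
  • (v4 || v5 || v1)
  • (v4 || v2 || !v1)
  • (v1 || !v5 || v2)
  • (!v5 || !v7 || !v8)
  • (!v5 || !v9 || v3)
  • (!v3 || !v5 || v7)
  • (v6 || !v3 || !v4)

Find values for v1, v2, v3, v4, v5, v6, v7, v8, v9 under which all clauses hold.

v1=T, v2=F, v3=F, v4=T, v5=T, v6=F, v7=F, v8=F, v9=F

Check each clause:
  1. (!v7 || !v9 || !v3) — !v7 is true.
  2. (v8 || !v4 || !v6) — !v6 is true.
  3. (!v5 || !v2 || v7) — !v2 is true.
  4. (!v8 || !v3 || !v4) — !v8 is true.
  5. (v7 || v2 || !v8) — !v8 is true.
  6. (v7 || v1 || !v5) — v1 is true.
  7. (!v2 || v7 || !v9) — !v9 is true.
  8. (!v1 || !v7 || !v4) — !v7 is true.
  9. (v4 || !v1 || !v3) — v4 is true.
  10. (!v8 || !v4 || v1) — !v8 is true.
  11. (!v4 || !v3 || v2) — !v3 is true.
  12. (!v9 || v3 || v7) — !v9 is true.
  13. (!v9 || v5 || !v7) — !v7 is true.
  14. (!v1 || v5 || !v6) — !v6 is true.
  15. (!v9 || !v2 || v5) — v5 is true.
  16. (v4 || v5 || v1) — v1 is true.
  17. (v2 || v4 || !v1) — v4 is true.
  18. (!v5 || v2 || v1) — v1 is true.
  19. (!v5 || !v8 || !v7) — !v8 is true.
  20. (!v9 || v3 || !v5) — !v9 is true.
  21. (v7 || !v3 || !v5) — !v3 is true.
  22. (!v3 || v6 || !v4) — !v3 is true.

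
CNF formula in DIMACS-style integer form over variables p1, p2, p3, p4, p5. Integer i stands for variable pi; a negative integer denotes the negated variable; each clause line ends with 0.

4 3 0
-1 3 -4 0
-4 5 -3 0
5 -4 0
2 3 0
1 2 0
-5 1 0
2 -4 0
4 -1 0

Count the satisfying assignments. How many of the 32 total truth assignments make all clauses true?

Satisfying assignments:
  p1=0 p2=1 p3=1 p4=0 p5=0
  p1=1 p2=1 p3=1 p4=1 p5=1
That's 2 in total.

2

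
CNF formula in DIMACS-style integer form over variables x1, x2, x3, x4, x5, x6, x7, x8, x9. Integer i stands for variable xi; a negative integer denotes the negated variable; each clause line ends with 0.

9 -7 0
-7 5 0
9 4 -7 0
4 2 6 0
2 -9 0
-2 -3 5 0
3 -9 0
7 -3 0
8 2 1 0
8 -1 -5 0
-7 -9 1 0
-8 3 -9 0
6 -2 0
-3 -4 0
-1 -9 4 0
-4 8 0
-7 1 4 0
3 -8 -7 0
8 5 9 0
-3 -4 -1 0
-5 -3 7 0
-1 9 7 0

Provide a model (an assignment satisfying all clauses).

x1=0, x2=0, x3=0, x4=1, x5=1, x6=0, x7=0, x8=1, x9=0

Set x1 = False and propagate.
For the remaining variables, x2 = False, x3 = False, x4 = True, x5 = True, x6 = False, x7 = False, x8 = True, x9 = False works.
Every clause has at least one true literal under this assignment.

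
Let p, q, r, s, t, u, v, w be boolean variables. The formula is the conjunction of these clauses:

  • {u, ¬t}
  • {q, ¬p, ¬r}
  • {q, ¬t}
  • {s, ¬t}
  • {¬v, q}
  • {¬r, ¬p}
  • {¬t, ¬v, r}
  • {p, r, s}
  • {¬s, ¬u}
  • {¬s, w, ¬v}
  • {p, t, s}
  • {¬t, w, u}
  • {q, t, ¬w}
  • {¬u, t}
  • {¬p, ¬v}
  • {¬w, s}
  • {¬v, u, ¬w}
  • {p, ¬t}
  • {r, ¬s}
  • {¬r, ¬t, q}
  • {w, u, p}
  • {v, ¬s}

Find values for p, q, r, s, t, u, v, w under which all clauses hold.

p=T, q=T, r=F, s=F, t=F, u=F, v=F, w=F

Pure literal: q appears only positively; assign q = True.
Try p = True.
  then r is forced to False.
  then v is forced to False.
  then s is forced to False.
  then t is forced to False.
  then u is forced to False.
  then w is forced to False.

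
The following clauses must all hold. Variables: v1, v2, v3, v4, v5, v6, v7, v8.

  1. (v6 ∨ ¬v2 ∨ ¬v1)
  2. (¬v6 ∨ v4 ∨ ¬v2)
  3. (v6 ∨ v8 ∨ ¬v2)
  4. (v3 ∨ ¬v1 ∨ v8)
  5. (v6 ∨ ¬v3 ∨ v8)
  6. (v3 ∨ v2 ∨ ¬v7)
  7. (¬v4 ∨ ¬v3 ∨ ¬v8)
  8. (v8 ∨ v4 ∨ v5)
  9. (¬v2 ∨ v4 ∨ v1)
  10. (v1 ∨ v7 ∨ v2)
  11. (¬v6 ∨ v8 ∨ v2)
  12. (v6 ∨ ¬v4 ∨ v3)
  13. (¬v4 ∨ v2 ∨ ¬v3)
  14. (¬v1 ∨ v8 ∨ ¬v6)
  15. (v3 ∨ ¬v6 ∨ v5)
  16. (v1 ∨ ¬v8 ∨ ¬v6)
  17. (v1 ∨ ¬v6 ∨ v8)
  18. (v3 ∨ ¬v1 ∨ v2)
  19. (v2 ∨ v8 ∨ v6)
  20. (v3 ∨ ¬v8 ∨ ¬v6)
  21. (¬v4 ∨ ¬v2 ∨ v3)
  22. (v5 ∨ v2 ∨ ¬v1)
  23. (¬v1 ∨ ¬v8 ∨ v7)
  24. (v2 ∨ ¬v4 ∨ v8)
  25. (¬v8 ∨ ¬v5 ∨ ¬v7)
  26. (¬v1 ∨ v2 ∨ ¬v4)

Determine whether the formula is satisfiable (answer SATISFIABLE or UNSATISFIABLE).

SATISFIABLE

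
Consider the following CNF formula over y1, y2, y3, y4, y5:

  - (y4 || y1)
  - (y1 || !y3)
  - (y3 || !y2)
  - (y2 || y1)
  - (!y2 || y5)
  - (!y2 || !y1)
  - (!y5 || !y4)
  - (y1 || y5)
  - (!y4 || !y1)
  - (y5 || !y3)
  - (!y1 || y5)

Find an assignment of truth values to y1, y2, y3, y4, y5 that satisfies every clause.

Set y1 = True and propagate.
  then y2 is forced to False.
  then y4 is forced to False.
  then y5 is forced to True.
y3 is now unconstrained; take y3 = False.
Check each clause:
  1. (y4 || y1) — y1 is true.
  2. (!y3 || y1) — y1 is true.
  3. (!y2 || y3) — !y2 is true.
  4. (y2 || y1) — y1 is true.
  5. (y5 || !y2) — y5 is true.
  6. (!y2 || !y1) — !y2 is true.
  7. (!y4 || !y5) — !y4 is true.
  8. (y5 || y1) — y1 is true.
  9. (!y4 || !y1) — !y4 is true.
  10. (!y3 || y5) — y5 is true.
  11. (!y1 || y5) — y5 is true.

y1=True, y2=False, y3=False, y4=False, y5=True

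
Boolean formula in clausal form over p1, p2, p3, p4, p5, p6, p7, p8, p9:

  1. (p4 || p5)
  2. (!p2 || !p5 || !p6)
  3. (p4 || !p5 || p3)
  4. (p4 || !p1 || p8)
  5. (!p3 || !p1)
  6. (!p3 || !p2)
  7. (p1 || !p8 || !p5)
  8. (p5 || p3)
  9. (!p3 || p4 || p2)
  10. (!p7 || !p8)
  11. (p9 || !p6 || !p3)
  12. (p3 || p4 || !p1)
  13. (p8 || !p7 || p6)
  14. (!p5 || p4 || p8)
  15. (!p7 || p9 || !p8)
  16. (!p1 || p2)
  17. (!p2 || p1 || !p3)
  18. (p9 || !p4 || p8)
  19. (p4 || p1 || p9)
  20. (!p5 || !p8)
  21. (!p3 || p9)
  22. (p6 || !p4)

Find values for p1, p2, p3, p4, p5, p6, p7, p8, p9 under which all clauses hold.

p1 = False, p2 = False, p3 = True, p4 = True, p5 = False, p6 = True, p7 = False, p8 = False, p9 = True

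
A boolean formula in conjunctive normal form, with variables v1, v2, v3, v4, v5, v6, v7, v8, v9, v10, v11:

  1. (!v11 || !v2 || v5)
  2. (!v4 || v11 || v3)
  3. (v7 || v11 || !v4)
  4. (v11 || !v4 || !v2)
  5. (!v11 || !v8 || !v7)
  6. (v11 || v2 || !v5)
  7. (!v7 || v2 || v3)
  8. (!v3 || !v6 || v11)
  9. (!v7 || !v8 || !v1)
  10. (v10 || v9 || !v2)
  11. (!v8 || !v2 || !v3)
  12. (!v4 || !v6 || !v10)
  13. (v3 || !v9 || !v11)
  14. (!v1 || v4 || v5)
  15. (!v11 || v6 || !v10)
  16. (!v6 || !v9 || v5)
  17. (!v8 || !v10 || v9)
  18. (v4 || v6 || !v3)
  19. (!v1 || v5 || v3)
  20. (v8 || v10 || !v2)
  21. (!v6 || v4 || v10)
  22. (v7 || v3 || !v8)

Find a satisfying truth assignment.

v1 occurs only negated in the remaining clauses — set v1 = False.
Try v2 = True.
For the remaining variables, v3 = False, v4 = False, v5 = True, v6 = False, v7 = True, v8 = True, v9 = True, v10 = True, v11 = False works.

v1 = False  v2 = True  v3 = False  v4 = False  v5 = True  v6 = False  v7 = True  v8 = True  v9 = True  v10 = True  v11 = False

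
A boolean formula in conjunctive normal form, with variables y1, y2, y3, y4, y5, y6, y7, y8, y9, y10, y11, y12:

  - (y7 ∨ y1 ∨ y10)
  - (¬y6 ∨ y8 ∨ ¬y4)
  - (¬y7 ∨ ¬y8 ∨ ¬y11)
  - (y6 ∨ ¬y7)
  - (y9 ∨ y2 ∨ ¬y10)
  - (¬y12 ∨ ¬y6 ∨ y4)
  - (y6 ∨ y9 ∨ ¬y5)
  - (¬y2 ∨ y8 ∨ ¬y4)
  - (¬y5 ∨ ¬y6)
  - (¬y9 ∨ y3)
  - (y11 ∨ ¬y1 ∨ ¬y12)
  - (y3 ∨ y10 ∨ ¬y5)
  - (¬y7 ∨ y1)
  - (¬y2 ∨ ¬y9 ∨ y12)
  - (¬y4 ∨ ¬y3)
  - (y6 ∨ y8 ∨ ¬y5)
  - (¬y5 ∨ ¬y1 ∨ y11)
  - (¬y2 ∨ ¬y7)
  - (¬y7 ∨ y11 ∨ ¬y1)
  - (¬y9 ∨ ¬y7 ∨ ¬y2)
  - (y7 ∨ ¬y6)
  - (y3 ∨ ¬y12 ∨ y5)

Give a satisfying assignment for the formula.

Branch on y1: take y1 = False.
  then y7 is forced to False.
  then y10 is forced to True.
  then y6 is forced to False.
Try y2 = True.
Set y3 = True and propagate.
  then y4 is forced to False.
The remaining clauses are satisfied by y5 = False, y8 = False, y9 = False, y11 = False, y12 = True.

y1=F, y2=T, y3=T, y4=F, y5=F, y6=F, y7=F, y8=F, y9=F, y10=T, y11=F, y12=T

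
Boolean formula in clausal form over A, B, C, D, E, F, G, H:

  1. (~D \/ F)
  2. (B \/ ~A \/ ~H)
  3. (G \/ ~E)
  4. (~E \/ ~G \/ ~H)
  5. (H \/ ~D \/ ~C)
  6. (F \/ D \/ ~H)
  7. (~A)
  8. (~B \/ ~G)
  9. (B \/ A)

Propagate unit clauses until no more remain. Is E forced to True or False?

False

Unit clause (~A) sets A = False.
From (B \/ A) and A = False: B = True.
From (~G \/ ~B) and B = True: G = False.
In (G \/ ~E), G is now false; ~E must hold, so E = False.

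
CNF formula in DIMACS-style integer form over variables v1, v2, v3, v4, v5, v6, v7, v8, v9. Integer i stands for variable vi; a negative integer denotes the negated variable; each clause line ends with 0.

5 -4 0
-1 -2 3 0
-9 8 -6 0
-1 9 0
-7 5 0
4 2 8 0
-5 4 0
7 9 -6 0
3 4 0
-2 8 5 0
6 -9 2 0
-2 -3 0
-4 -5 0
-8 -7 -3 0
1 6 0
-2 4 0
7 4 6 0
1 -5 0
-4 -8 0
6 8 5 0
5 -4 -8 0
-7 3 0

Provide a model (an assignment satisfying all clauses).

v1 = 1, v2 = 0, v3 = 1, v4 = 0, v5 = 0, v6 = 1, v7 = 0, v8 = 1, v9 = 1

Branch on v1: take v1 = True.
  then v9 is forced to True.
For the remaining variables, v2 = False, v3 = True, v4 = False, v5 = False, v6 = True, v7 = False, v8 = True works.
Every clause has at least one true literal under this assignment.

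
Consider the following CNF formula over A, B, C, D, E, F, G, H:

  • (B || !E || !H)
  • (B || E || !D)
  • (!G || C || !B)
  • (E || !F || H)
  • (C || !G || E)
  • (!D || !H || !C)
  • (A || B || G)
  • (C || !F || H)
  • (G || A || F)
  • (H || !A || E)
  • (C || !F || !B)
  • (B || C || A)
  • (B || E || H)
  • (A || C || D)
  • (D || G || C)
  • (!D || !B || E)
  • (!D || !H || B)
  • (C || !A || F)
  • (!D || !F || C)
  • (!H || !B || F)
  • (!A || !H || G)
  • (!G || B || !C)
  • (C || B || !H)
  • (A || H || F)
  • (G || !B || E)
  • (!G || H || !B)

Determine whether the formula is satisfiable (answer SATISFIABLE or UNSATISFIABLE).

SATISFIABLE

Branch on A: take A = True.
For the remaining variables, B = False, C = True, D = True, E = True, F = True, G = False, H = False works.
So A = T, B = F, C = T, D = T, E = T, F = T, G = F, H = F is a satisfying assignment.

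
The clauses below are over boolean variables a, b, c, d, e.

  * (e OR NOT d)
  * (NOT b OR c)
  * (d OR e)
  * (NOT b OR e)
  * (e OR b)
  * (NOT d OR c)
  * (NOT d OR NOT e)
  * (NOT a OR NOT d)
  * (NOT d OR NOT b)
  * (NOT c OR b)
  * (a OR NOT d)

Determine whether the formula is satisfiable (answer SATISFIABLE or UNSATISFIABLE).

SATISFIABLE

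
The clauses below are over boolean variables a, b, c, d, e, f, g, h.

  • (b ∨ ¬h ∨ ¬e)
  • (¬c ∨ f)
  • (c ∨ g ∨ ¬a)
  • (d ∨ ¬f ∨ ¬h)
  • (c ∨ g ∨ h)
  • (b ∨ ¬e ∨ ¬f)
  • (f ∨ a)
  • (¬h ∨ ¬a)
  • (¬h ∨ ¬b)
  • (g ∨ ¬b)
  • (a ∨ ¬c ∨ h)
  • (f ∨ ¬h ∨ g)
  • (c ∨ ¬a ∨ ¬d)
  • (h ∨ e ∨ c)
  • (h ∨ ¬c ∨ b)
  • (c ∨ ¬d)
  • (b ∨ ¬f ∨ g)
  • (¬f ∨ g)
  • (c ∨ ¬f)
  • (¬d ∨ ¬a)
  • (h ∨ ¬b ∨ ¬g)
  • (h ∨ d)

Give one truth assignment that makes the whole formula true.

Set a = False and propagate.
  then f is forced to True.
  then g is forced to True.
  then c is forced to True.
  then h is forced to True.
  then d is forced to True.
  then b is forced to False.
  then e is forced to False.
Every clause has at least one true literal under this assignment.

a=F, b=F, c=T, d=T, e=F, f=T, g=T, h=T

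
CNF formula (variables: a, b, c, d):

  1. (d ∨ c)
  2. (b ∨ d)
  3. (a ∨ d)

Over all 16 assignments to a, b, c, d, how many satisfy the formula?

9

Split on d, then a.
  d=T, a=T: remaining (b,c) ∈ {(F,F); (F,T); (T,F); (T,T)} — 4.
  d=T, a=F: remaining (b,c) ∈ {(F,F); (F,T); (T,F); (T,T)} — 4.
  d=F, a=T: remaining (b,c) ∈ {(T,T)} — 1.
  d=F, a=F: a clause becomes empty — 0.
Total: 4 + 4 + 1 + 0 = 9.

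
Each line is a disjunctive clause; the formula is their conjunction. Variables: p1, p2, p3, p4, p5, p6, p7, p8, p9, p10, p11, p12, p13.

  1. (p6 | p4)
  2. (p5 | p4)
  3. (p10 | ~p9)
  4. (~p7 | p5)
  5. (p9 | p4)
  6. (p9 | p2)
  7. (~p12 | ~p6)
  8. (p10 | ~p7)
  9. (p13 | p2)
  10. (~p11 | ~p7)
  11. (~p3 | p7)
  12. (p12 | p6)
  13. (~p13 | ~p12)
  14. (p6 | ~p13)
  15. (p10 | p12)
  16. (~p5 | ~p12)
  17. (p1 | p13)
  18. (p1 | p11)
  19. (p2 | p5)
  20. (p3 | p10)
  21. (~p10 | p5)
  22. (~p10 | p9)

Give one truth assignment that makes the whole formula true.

p1 = False  p2 = False  p3 = False  p4 = True  p5 = True  p6 = True  p7 = False  p8 = True  p9 = True  p10 = True  p11 = True  p12 = False  p13 = True

Pure literal: p4 appears only positively; assign p4 = True.
Set p1 = False and propagate.
  then p13 is forced to True.
  then p12 is forced to False.
  then p6 is forced to True.
  then p10 is forced to True.
  then p11 is forced to True.
  then p7 is forced to False.
  then p3 is forced to False.
  then p5 is forced to True.
  then p9 is forced to True.
p2, p8 are now unconstrained; take p2 = False, p8 = True.
Every clause has at least one true literal under this assignment.
Check each clause:
  1. (p4 | p6) — p4 is true.
  2. (p5 | p4) — p4 is true.
  3. (~p9 | p10) — p10 is true.
  4. (p5 | ~p7) — ~p7 is true.
  5. (p9 | p4) — p9 is true.
  6. (p2 | p9) — p9 is true.
  7. (~p6 | ~p12) — ~p12 is true.
  8. (~p7 | p10) — ~p7 is true.
  9. (p13 | p2) — p13 is true.
  10. (~p11 | ~p7) — ~p7 is true.
  11. (p7 | ~p3) — ~p3 is true.
  12. (p12 | p6) — p6 is true.
  13. (~p13 | ~p12) — ~p12 is true.
  14. (p6 | ~p13) — p6 is true.
  15. (p10 | p12) — p10 is true.
  16. (~p5 | ~p12) — ~p12 is true.
  17. (p1 | p13) — p13 is true.
  18. (p1 | p11) — p11 is true.
  19. (p5 | p2) — p5 is true.
  20. (p10 | p3) — p10 is true.
  21. (~p10 | p5) — p5 is true.
  22. (~p10 | p9) — p9 is true.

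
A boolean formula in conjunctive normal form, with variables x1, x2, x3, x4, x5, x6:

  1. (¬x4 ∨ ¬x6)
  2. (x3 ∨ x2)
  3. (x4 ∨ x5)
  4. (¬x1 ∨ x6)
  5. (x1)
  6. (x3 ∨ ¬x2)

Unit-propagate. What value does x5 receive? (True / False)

True

(x1) stands alone — x1 = True.
(¬x1 ∨ x6) with x1 = True leaves only x6, so x6 = True.
From (¬x6 ∨ ¬x4) and x6 = True: x4 = False.
(x4 ∨ x5): since x4 = False, the clause reduces to (x5). x5 = True.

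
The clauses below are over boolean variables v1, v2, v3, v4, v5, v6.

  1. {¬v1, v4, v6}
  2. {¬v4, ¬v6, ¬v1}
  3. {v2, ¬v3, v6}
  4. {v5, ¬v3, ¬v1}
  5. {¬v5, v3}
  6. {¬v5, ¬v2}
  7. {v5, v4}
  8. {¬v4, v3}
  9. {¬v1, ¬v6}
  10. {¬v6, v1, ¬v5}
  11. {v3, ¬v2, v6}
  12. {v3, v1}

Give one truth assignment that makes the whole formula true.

v1=False, v2=True, v3=True, v4=True, v5=False, v6=True

Check each clause:
  1. {v4, ¬v1, v6} — v4 is true.
  2. {¬v1, ¬v6, ¬v4} — ¬v1 is true.
  3. {v6, ¬v3, v2} — v2 is true.
  4. {¬v3, ¬v1, v5} — ¬v1 is true.
  5. {v3, ¬v5} — v3 is true.
  6. {¬v5, ¬v2} — ¬v5 is true.
  7. {v4, v5} — v4 is true.
  8. {v3, ¬v4} — v3 is true.
  9. {¬v6, ¬v1} — ¬v1 is true.
  10. {v1, ¬v6, ¬v5} — ¬v5 is true.
  11. {v3, ¬v2, v6} — v3 is true.
  12. {v1, v3} — v3 is true.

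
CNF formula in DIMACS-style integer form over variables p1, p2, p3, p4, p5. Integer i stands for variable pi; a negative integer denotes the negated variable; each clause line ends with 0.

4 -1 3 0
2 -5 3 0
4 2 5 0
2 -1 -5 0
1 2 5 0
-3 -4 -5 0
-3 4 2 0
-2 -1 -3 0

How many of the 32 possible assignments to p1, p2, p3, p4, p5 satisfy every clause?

Split on p2, then p3.
  p2=T, p3=T: remaining (p1,p4,p5) ∈ {(F,F,F); (F,F,T); (F,T,F)} — 3.
  p2=T, p3=F: p5 free; 3 ways for (p1,p4) × 2^1 = 6.
  p2=F, p3=T: remaining (p1,p4,p5) ∈ {(T,T,F)} — 1.
  p2=F, p3=F: remaining (p1,p4,p5) ∈ {(T,T,F)} — 1.
Total: 3 + 6 + 1 + 1 = 11.

11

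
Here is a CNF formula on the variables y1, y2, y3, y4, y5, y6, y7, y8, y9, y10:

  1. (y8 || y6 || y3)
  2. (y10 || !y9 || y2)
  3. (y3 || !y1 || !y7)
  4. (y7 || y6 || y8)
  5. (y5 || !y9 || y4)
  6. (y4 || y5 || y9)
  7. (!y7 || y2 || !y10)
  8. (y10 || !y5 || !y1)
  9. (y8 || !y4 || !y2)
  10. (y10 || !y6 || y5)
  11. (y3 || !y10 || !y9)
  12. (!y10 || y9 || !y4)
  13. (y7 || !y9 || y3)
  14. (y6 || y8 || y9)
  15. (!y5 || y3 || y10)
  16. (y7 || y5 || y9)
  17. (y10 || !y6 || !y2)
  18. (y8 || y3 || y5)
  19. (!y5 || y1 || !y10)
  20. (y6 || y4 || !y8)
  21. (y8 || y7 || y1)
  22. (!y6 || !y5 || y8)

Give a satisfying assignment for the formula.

y1=False, y2=True, y3=True, y4=True, y5=False, y6=False, y7=True, y8=True, y9=True, y10=True

y3 occurs only positively in the remaining clauses — set y3 = True.
Branch on y1: take y1 = False.
Try y2 = True.
For the remaining variables, y4 = True, y5 = False, y6 = False, y7 = True, y8 = True, y9 = True, y10 = True works.
Every clause has at least one true literal under this assignment.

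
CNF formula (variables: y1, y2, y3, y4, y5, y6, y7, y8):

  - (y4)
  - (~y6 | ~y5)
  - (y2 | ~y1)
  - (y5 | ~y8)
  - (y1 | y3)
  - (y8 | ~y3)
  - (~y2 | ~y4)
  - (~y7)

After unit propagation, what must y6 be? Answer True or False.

False

(y4) is a unit clause: y4 = True.
From (~y4 | ~y2) and y4 = True: y2 = False.
(~y1 | y2): since y2 = False, the clause reduces to (~y1). y1 = False.
(y1 | y3): since y1 = False, the clause reduces to (y3). y3 = True.
(~y3 | y8) with y3 = True leaves only y8, so y8 = True.
(y5 | ~y8) with y8 = True leaves only y5, so y5 = True.
(~y6 | ~y5) with y5 = True leaves only ~y6, so y6 = False.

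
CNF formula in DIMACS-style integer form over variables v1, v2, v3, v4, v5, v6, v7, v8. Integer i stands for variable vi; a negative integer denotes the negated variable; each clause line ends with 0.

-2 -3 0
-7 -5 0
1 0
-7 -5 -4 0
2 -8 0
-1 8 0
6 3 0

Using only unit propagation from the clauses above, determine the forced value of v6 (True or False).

Unit clause (v1) sets v1 = True.
From (NOT v1 OR v8) and v1 = True: v8 = True.
In (NOT v8 OR v2), NOT v8 is now false; v2 must hold, so v2 = True.
(NOT v2 OR NOT v3) with v2 = True leaves only NOT v3, so v3 = False.
(v3 OR v6): since v3 = False, the clause reduces to (v6). v6 = True.

True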